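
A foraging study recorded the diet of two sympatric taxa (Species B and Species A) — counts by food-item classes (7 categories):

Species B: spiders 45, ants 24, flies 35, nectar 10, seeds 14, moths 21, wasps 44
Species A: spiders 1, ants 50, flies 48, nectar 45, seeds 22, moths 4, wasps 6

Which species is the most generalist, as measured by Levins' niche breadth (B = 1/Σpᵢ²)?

Proportions for Species B (n=193): 45/193=0.2332, 24/193=0.1244, 35/193=0.1813, 10/193=0.0518, 14/193=0.0725, 21/193=0.1088, 44/193=0.2280
Proportions for Species A (n=176): 1/176=0.0057, 50/176=0.2841, 48/176=0.2727, 45/176=0.2557, 22/176=0.1250, 4/176=0.0227, 6/176=0.0341
Σp_Bᵢ² = 0.2332² + 0.1244² + 0.1813² + 0.0518² + 0.0725² + 0.1088² + 0.2280² = 0.054382 + 0.015475 + 0.032870 + 0.002683 + 0.005256 + 0.011837 + 0.051984 = 0.174487
B_B = 1 / 0.174487 = 5.7311
Σp_Aᵢ² = 0.0057² + 0.2841² + 0.2727² + 0.2557² + 0.1250² + 0.0227² + 0.0341² = 0.000032 + 0.080713 + 0.074365 + 0.065382 + 0.015625 + 0.000515 + 0.001163 = 0.237795
B_A = 1 / 0.237795 = 4.2053
Highest B → broadest niche (most generalist): Species B (B = 5.73).

Species B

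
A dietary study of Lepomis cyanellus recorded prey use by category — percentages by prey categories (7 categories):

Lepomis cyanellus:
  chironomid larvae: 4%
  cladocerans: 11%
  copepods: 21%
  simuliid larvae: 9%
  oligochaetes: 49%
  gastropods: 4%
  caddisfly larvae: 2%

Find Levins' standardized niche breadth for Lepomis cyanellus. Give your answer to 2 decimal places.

Convert percentages to proportions (divide by 100).
Σpᵢ² = 0.04² + 0.11² + 0.21² + 0.09² + 0.49² + 0.04² + 0.02² = 0.0016 + 0.0121 + 0.0441 + 0.0081 + 0.2401 + 0.0016 + 0.0004 = 0.3080
B = 1 / 0.3080 = 3.2468
Bₛ = (B − 1)/(n − 1) = (3.2468 − 1)/(7 − 1) = 2.2468/6 = 0.3745

0.37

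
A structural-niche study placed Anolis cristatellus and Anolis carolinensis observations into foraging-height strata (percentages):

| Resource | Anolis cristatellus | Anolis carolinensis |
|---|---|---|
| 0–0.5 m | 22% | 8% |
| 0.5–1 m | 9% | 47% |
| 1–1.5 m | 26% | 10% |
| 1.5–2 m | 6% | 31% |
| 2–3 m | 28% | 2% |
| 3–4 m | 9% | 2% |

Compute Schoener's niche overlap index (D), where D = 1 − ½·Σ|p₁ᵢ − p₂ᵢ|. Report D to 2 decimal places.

Convert percentages to proportions (divide by 100).
Σ|p₁ᵢ − p₂ᵢ| = 0.14 + 0.38 + 0.16 + 0.25 + 0.26 + 0.07 = 1.26
D = 1 − ½ × 1.26 = 1 − 0.630 = 0.3700

0.37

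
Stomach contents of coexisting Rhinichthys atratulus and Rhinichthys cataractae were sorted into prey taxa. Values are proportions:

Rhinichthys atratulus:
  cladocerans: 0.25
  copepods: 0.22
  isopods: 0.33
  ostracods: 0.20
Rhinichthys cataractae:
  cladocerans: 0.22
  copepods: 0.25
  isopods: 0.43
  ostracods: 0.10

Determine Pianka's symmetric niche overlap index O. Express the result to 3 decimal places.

0.965

Σ p₁ᵢp₂ᵢ = 0.0550 + 0.0550 + 0.1419 + 0.0200 = 0.2719
Σp_1ᵢ² = 0.25² + 0.22² + 0.33² + 0.20² = 0.0625 + 0.0484 + 0.1089 + 0.0400 = 0.2598
Σp_2ᵢ² = 0.22² + 0.25² + 0.43² + 0.10² = 0.0484 + 0.0625 + 0.1849 + 0.0100 = 0.3058
O = 0.2719 / √(0.2598 × 0.3058) = 0.2719 / 0.281863 = 0.96465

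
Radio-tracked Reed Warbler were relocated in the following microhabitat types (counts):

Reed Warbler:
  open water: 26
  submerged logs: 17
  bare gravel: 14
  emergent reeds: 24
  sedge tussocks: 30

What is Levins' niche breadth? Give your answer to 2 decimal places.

Proportions for Reed Warbler (n=111): 26/111=0.2342, 17/111=0.1532, 14/111=0.1261, 24/111=0.2162, 30/111=0.2703
Σpᵢ² = 0.2342² + 0.1532² + 0.1261² + 0.2162² + 0.2703² = 0.054850 + 0.023470 + 0.015901 + 0.046742 + 0.073062 = 0.214025
B = 1 / 0.214025 = 4.6724

4.67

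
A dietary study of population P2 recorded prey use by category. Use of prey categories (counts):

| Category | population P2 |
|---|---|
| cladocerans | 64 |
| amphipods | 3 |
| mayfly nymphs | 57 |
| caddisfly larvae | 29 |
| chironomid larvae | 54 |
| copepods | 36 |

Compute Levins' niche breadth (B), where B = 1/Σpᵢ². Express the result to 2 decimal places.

4.76

Proportions for population P2 (n=243): 64/243=0.2634, 3/243=0.0123, 57/243=0.2346, 29/243=0.1193, 54/243=0.2222, 36/243=0.1481
Σpᵢ² = 0.2634² + 0.0123² + 0.2346² + 0.1193² + 0.2222² + 0.1481² = 0.069380 + 0.000151 + 0.055037 + 0.014232 + 0.049373 + 0.021934 = 0.210107
B = 1 / 0.210107 = 4.7595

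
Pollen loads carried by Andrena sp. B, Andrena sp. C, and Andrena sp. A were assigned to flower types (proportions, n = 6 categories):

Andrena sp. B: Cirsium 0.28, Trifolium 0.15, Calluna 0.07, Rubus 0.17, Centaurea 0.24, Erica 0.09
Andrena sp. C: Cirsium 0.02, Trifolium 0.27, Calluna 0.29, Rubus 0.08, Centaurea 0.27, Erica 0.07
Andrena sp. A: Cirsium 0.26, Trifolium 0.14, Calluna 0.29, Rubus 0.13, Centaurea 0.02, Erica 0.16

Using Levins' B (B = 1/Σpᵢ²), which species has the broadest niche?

Σp_Bᵢ² = 0.28² + 0.15² + 0.07² + 0.17² + 0.24² + 0.09² = 0.0784 + 0.0225 + 0.0049 + 0.0289 + 0.0576 + 0.0081 = 0.2004
B_B = 1 / 0.2004 = 4.9900
Σp_Cᵢ² = 0.02² + 0.27² + 0.29² + 0.08² + 0.27² + 0.07² = 0.0004 + 0.0729 + 0.0841 + 0.0064 + 0.0729 + 0.0049 = 0.2416
B_C = 1 / 0.2416 = 4.1391
Σp_Aᵢ² = 0.26² + 0.14² + 0.29² + 0.13² + 0.02² + 0.16² = 0.0676 + 0.0196 + 0.0841 + 0.0169 + 0.0004 + 0.0256 = 0.2142
B_A = 1 / 0.2142 = 4.6685
Highest B → broadest niche (most generalist): Andrena sp. B (B = 4.99).

Andrena sp. B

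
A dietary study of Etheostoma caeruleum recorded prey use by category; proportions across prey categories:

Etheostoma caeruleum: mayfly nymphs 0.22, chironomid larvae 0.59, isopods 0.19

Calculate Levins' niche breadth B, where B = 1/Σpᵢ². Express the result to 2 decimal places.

Σpᵢ² = 0.22² + 0.59² + 0.19² = 0.0484 + 0.3481 + 0.0361 = 0.4326
B = 1 / 0.4326 = 2.3116

2.31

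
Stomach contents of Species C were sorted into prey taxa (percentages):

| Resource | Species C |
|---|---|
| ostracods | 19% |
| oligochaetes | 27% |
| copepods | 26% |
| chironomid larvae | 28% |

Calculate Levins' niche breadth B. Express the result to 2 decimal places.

Convert percentages to proportions (divide by 100).
Σpᵢ² = 0.19² + 0.27² + 0.26² + 0.28² = 0.0361 + 0.0729 + 0.0676 + 0.0784 = 0.2550
B = 1 / 0.2550 = 3.9216

3.92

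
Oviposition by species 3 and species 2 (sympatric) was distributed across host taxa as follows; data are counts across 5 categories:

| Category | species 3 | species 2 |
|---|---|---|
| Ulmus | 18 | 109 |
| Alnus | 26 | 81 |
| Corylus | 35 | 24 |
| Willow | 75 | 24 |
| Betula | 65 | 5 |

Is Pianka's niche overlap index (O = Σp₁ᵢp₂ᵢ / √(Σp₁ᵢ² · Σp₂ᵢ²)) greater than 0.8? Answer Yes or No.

Proportions for species 3 (n=219): 18/219=0.0822, 26/219=0.1187, 35/219=0.1598, 75/219=0.3425, 65/219=0.2968
Proportions for species 2 (n=243): 109/243=0.4486, 81/243=0.3333, 24/243=0.0988, 24/243=0.0988, 5/243=0.0206
Σ p₁ᵢp₂ᵢ = 0.036875 + 0.039563 + 0.015788 + 0.033839 + 0.006114 = 0.132179
Σp_1ᵢ² = 0.0822² + 0.1187² + 0.1598² + 0.3425² + 0.2968² = 0.006757 + 0.014090 + 0.025536 + 0.117306 + 0.088090 = 0.251779
Σp_2ᵢ² = 0.4486² + 0.3333² + 0.0988² + 0.0988² + 0.0206² = 0.201242 + 0.111089 + 0.009761 + 0.009761 + 0.000424 = 0.332277
O = 0.132179 / √(0.251779 × 0.332277) = 0.132179 / 0.2892410 = 0.4570
O = 0.4570 < 0.8 → No.

No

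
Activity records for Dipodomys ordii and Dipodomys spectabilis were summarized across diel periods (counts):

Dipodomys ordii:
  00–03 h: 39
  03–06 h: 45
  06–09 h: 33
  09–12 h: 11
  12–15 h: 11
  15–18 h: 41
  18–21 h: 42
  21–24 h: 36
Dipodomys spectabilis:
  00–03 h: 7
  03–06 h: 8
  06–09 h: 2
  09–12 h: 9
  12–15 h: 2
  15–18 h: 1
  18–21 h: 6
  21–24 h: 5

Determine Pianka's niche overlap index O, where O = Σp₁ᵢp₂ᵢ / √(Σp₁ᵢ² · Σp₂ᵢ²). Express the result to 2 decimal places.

0.81

Proportions for Dipodomys ordii (n=258): 39/258=0.1512, 45/258=0.1744, 33/258=0.1279, 11/258=0.0426, 11/258=0.0426, 41/258=0.1589, 42/258=0.1628, 36/258=0.1395
Proportions for Dipodomys spectabilis (n=40): 7/40=0.1750, 8/40=0.2000, 2/40=0.0500, 9/40=0.2250, 2/40=0.0500, 1/40=0.0250, 6/40=0.1500, 5/40=0.1250
Σ p₁ᵢp₂ᵢ = 0.026460 + 0.034880 + 0.006395 + 0.009585 + 0.002130 + 0.003973 + 0.024420 + 0.017438 = 0.125281
Σp_1ᵢ² = 0.1512² + 0.1744² + 0.1279² + 0.0426² + 0.0426² + 0.1589² + 0.1628² + 0.1395² = 0.022861 + 0.030415 + 0.016358 + 0.001815 + 0.001815 + 0.025249 + 0.026504 + 0.019460 = 0.144477
Σp_2ᵢ² = 0.1750² + 0.2000² + 0.0500² + 0.2250² + 0.0500² + 0.0250² + 0.1500² + 0.1250² = 0.030625 + 0.040000 + 0.002500 + 0.050625 + 0.002500 + 0.000625 + 0.022500 + 0.015625 = 0.165000
O = 0.125281 / √(0.144477 × 0.165000) = 0.125281 / 0.1543979 = 0.8114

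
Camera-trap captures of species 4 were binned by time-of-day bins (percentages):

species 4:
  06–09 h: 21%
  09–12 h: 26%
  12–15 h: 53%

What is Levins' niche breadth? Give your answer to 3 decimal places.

Convert percentages to proportions (divide by 100).
Σpᵢ² = 0.21² + 0.26² + 0.53² = 0.0441 + 0.0676 + 0.2809 = 0.3926
B = 1 / 0.3926 = 2.54712

2.547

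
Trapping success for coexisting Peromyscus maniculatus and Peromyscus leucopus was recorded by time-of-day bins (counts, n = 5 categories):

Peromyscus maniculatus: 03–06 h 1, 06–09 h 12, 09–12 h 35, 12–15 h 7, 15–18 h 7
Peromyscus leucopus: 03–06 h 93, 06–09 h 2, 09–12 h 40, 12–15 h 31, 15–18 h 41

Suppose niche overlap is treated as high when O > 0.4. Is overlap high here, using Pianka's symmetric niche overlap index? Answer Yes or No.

Proportions for Peromyscus maniculatus (n=62): 1/62=0.0161, 12/62=0.1935, 35/62=0.5645, 7/62=0.1129, 7/62=0.1129
Proportions for Peromyscus leucopus (n=207): 93/207=0.4493, 2/207=0.0097, 40/207=0.1932, 31/207=0.1498, 41/207=0.1981
Σ p₁ᵢp₂ᵢ = 0.007234 + 0.001877 + 0.109061 + 0.016912 + 0.022365 = 0.157449
Σp_1ᵢ² = 0.0161² + 0.1935² + 0.5645² + 0.1129² + 0.1129² = 0.000259 + 0.037442 + 0.318660 + 0.012746 + 0.012746 = 0.381853
Σp_2ᵢ² = 0.4493² + 0.0097² + 0.1932² + 0.1498² + 0.1981² = 0.201870 + 0.000094 + 0.037326 + 0.022440 + 0.039244 = 0.300974
O = 0.157449 / √(0.381853 × 0.300974) = 0.157449 / 0.3390101 = 0.4644
O = 0.4644 > 0.4 → Yes.

Yes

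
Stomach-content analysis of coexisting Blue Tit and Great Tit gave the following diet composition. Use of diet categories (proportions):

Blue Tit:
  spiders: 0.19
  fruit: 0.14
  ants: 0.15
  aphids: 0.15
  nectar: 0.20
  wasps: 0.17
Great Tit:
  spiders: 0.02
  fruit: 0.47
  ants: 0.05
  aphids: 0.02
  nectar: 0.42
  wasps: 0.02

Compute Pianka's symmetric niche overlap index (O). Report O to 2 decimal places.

Σ p₁ᵢp₂ᵢ = 0.0038 + 0.0658 + 0.0075 + 0.0030 + 0.0840 + 0.0034 = 0.1675
Σp_1ᵢ² = 0.19² + 0.14² + 0.15² + 0.15² + 0.20² + 0.17² = 0.0361 + 0.0196 + 0.0225 + 0.0225 + 0.0400 + 0.0289 = 0.1696
Σp_2ᵢ² = 0.02² + 0.47² + 0.05² + 0.02² + 0.42² + 0.02² = 0.0004 + 0.2209 + 0.0025 + 0.0004 + 0.1764 + 0.0004 = 0.4010
O = 0.1675 / √(0.1696 × 0.4010) = 0.1675 / 0.26079 = 0.6423

0.64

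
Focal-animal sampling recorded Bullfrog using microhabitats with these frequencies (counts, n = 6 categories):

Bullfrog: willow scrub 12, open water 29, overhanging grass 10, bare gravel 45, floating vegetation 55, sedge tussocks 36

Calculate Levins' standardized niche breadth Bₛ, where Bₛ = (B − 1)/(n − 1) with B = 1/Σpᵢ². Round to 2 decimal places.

Proportions for Bullfrog (n=187): 12/187=0.0642, 29/187=0.1551, 10/187=0.0535, 45/187=0.2406, 55/187=0.2941, 36/187=0.1925
Σpᵢ² = 0.0642² + 0.1551² + 0.0535² + 0.2406² + 0.2941² + 0.1925² = 0.004122 + 0.024056 + 0.002862 + 0.057888 + 0.086495 + 0.037056 = 0.212479
B = 1 / 0.212479 = 4.7063
Bₛ = (B − 1)/(n − 1) = (4.7063 − 1)/(6 − 1) = 3.7063/5 = 0.7413

0.74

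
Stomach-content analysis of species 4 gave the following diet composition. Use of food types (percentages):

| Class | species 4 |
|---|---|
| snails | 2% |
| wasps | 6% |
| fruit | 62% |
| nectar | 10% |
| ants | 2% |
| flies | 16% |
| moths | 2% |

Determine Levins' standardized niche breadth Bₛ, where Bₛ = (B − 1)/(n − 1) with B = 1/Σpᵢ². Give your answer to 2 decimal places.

0.23

Convert percentages to proportions (divide by 100).
Σpᵢ² = 0.02² + 0.06² + 0.62² + 0.10² + 0.02² + 0.16² + 0.02² = 0.0004 + 0.0036 + 0.3844 + 0.0100 + 0.0004 + 0.0256 + 0.0004 = 0.4248
B = 1 / 0.4248 = 2.3540
Bₛ = (B − 1)/(n − 1) = (2.3540 − 1)/(7 − 1) = 1.3540/6 = 0.2257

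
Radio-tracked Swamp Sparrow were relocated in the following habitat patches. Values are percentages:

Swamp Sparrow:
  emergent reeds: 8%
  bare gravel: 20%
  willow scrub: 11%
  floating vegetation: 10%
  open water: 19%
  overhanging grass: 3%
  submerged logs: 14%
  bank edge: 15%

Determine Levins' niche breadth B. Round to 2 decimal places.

6.78

Convert percentages to proportions (divide by 100).
Σpᵢ² = 0.08² + 0.20² + 0.11² + 0.10² + 0.19² + 0.03² + 0.14² + 0.15² = 0.0064 + 0.0400 + 0.0121 + 0.0100 + 0.0361 + 0.0009 + 0.0196 + 0.0225 = 0.1476
B = 1 / 0.1476 = 6.7751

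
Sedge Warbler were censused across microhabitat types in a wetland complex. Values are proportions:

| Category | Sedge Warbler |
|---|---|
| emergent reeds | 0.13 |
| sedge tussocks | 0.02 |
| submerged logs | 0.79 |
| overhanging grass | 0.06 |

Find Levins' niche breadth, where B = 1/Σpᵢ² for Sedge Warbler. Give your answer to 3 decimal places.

Σpᵢ² = 0.13² + 0.02² + 0.79² + 0.06² = 0.0169 + 0.0004 + 0.6241 + 0.0036 = 0.6450
B = 1 / 0.6450 = 1.55039

1.550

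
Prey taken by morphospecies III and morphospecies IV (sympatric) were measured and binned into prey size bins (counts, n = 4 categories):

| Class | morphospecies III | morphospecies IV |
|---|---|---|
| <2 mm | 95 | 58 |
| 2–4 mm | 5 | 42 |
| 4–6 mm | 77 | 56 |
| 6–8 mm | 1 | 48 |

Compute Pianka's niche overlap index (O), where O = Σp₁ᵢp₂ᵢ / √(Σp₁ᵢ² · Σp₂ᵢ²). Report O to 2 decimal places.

Proportions for morphospecies III (n=178): 95/178=0.5337, 5/178=0.0281, 77/178=0.4326, 1/178=0.0056
Proportions for morphospecies IV (n=204): 58/204=0.2843, 42/204=0.2059, 56/204=0.2745, 48/204=0.2353
Σ p₁ᵢp₂ᵢ = 0.151731 + 0.005786 + 0.118749 + 0.001318 = 0.277584
Σp_1ᵢ² = 0.5337² + 0.0281² + 0.4326² + 0.0056² = 0.284836 + 0.000790 + 0.187143 + 0.000031 = 0.472800
Σp_2ᵢ² = 0.2843² + 0.2059² + 0.2745² + 0.2353² = 0.080826 + 0.042395 + 0.075350 + 0.055366 = 0.253937
O = 0.277584 / √(0.472800 × 0.253937) = 0.277584 / 0.3464988 = 0.8011

0.80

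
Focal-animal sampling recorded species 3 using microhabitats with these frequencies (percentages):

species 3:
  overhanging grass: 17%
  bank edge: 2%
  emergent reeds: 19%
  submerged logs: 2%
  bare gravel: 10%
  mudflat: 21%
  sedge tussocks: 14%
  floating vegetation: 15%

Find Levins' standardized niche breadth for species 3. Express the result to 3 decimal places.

Convert percentages to proportions (divide by 100).
Σpᵢ² = 0.17² + 0.02² + 0.19² + 0.02² + 0.10² + 0.21² + 0.14² + 0.15² = 0.0289 + 0.0004 + 0.0361 + 0.0004 + 0.0100 + 0.0441 + 0.0196 + 0.0225 = 0.1620
B = 1 / 0.1620 = 6.17284
Bₛ = (B − 1)/(n − 1) = (6.17284 − 1)/(8 − 1) = 5.17284/7 = 0.73898

0.739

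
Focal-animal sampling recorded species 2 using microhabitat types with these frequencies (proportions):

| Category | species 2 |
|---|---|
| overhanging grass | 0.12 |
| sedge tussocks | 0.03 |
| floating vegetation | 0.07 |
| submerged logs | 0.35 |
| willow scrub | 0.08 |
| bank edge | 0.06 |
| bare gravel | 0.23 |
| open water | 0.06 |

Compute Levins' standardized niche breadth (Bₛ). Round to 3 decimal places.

Σpᵢ² = 0.12² + 0.03² + 0.07² + 0.35² + 0.08² + 0.06² + 0.23² + 0.06² = 0.0144 + 0.0009 + 0.0049 + 0.1225 + 0.0064 + 0.0036 + 0.0529 + 0.0036 = 0.2092
B = 1 / 0.2092 = 4.78011
Bₛ = (B − 1)/(n − 1) = (4.78011 − 1)/(8 − 1) = 3.78011/7 = 0.54002

0.540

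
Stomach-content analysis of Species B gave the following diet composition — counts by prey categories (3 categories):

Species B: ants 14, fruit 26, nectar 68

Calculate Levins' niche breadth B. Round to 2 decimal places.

2.12

Proportions for Species B (n=108): 14/108=0.1296, 26/108=0.2407, 68/108=0.6296
Σpᵢ² = 0.1296² + 0.2407² + 0.6296² = 0.016796 + 0.057936 + 0.396396 = 0.471128
B = 1 / 0.471128 = 2.1226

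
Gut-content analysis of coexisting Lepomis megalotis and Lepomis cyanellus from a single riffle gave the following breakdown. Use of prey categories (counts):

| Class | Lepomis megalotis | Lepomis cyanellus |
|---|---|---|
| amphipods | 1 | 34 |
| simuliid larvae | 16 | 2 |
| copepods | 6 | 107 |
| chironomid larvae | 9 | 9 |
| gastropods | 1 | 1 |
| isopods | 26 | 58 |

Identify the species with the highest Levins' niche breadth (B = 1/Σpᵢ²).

Proportions for Lepomis megalotis (n=59): 1/59=0.0169, 16/59=0.2712, 6/59=0.1017, 9/59=0.1525, 1/59=0.0169, 26/59=0.4407
Proportions for Lepomis cyanellus (n=211): 34/211=0.1611, 2/211=0.0095, 107/211=0.5071, 9/211=0.0427, 1/211=0.0047, 58/211=0.2749
Σp_megaᵢ² = 0.0169² + 0.2712² + 0.1017² + 0.1525² + 0.0169² + 0.4407² = 0.000286 + 0.073549 + 0.010343 + 0.023256 + 0.000286 + 0.194216 = 0.301936
B_mega = 1 / 0.301936 = 3.3120
Σp_cyanᵢ² = 0.1611² + 0.0095² + 0.5071² + 0.0427² + 0.0047² + 0.2749² = 0.025953 + 0.000090 + 0.257150 + 0.001823 + 0.000022 + 0.075570 = 0.360608
B_cyan = 1 / 0.360608 = 2.7731
Highest B → broadest niche (most generalist): Lepomis megalotis (B = 3.31).

Lepomis megalotis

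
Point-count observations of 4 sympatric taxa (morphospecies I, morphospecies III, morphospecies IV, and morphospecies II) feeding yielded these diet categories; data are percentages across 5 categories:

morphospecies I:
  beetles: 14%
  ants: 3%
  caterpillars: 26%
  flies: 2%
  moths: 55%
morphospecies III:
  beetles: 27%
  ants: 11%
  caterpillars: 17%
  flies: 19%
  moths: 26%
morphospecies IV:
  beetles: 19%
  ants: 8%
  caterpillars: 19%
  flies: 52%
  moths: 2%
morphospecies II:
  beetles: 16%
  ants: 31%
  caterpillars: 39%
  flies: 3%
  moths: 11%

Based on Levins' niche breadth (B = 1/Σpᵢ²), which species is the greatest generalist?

morphospecies III

Convert percentages to proportions (divide by 100).
Σp_Iᵢ² = 0.14² + 0.03² + 0.26² + 0.02² + 0.55² = 0.0196 + 0.0009 + 0.0676 + 0.0004 + 0.3025 = 0.3910
B_I = 1 / 0.3910 = 2.5575
Σp_IIIᵢ² = 0.27² + 0.11² + 0.17² + 0.19² + 0.26² = 0.0729 + 0.0121 + 0.0289 + 0.0361 + 0.0676 = 0.2176
B_III = 1 / 0.2176 = 4.5956
Σp_IVᵢ² = 0.19² + 0.08² + 0.19² + 0.52² + 0.02² = 0.0361 + 0.0064 + 0.0361 + 0.2704 + 0.0004 = 0.3494
B_IV = 1 / 0.3494 = 2.8620
Σp_IIᵢ² = 0.16² + 0.31² + 0.39² + 0.03² + 0.11² = 0.0256 + 0.0961 + 0.1521 + 0.0009 + 0.0121 = 0.2868
B_II = 1 / 0.2868 = 3.4868
Highest B → broadest niche (most generalist): morphospecies III (B = 4.60).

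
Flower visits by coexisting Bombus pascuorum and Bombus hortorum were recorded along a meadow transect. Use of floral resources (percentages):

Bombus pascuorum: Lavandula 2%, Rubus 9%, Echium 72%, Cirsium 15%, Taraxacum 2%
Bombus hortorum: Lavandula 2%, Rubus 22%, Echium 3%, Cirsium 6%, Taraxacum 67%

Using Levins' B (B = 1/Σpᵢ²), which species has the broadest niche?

Convert percentages to proportions (divide by 100).
Σp_pascᵢ² = 0.02² + 0.09² + 0.72² + 0.15² + 0.02² = 0.0004 + 0.0081 + 0.5184 + 0.0225 + 0.0004 = 0.5498
B_pasc = 1 / 0.5498 = 1.8188
Σp_hortᵢ² = 0.02² + 0.22² + 0.03² + 0.06² + 0.67² = 0.0004 + 0.0484 + 0.0009 + 0.0036 + 0.4489 = 0.5022
B_hort = 1 / 0.5022 = 1.9912
Highest B → broadest niche (most generalist): Bombus hortorum (B = 1.99).

Bombus hortorum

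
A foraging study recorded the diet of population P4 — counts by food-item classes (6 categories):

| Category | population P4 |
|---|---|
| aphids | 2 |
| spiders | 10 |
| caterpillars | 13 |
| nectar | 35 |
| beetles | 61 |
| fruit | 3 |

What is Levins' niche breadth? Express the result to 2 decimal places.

2.94

Proportions for population P4 (n=124): 2/124=0.0161, 10/124=0.0806, 13/124=0.1048, 35/124=0.2823, 61/124=0.4919, 3/124=0.0242
Σpᵢ² = 0.0161² + 0.0806² + 0.1048² + 0.2823² + 0.4919² + 0.0242² = 0.000259 + 0.006496 + 0.010983 + 0.079693 + 0.241966 + 0.000586 = 0.339983
B = 1 / 0.339983 = 2.9413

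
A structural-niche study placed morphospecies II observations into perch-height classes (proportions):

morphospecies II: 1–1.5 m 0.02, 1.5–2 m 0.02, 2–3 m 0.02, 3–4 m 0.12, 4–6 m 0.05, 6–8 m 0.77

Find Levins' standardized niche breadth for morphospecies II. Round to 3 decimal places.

0.127

Σpᵢ² = 0.02² + 0.02² + 0.02² + 0.12² + 0.05² + 0.77² = 0.0004 + 0.0004 + 0.0004 + 0.0144 + 0.0025 + 0.5929 = 0.6110
B = 1 / 0.6110 = 1.63666
Bₛ = (B − 1)/(n − 1) = (1.63666 − 1)/(6 − 1) = 0.63666/5 = 0.12733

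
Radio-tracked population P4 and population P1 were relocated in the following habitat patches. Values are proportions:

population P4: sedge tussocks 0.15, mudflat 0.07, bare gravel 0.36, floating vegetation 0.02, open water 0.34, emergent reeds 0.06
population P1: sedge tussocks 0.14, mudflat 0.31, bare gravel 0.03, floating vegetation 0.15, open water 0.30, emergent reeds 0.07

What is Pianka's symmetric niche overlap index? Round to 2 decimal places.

0.64

Σ p₁ᵢp₂ᵢ = 0.0210 + 0.0217 + 0.0108 + 0.0030 + 0.1020 + 0.0042 = 0.1627
Σp_1ᵢ² = 0.15² + 0.07² + 0.36² + 0.02² + 0.34² + 0.06² = 0.0225 + 0.0049 + 0.1296 + 0.0004 + 0.1156 + 0.0036 = 0.2766
Σp_2ᵢ² = 0.14² + 0.31² + 0.03² + 0.15² + 0.30² + 0.07² = 0.0196 + 0.0961 + 0.0009 + 0.0225 + 0.0900 + 0.0049 = 0.2340
O = 0.1627 / √(0.2766 × 0.2340) = 0.1627 / 0.25441 = 0.6395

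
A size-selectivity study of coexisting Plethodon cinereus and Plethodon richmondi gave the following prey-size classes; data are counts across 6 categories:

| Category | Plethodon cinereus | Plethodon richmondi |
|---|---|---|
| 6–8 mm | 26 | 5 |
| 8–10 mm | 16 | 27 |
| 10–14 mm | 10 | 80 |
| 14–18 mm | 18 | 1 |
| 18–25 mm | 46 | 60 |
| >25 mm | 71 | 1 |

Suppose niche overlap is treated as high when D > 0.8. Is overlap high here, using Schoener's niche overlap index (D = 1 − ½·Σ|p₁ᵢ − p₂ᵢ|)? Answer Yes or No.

No

Proportions for Plethodon cinereus (n=187): 26/187=0.1390, 16/187=0.0856, 10/187=0.0535, 18/187=0.0963, 46/187=0.2460, 71/187=0.3797
Proportions for Plethodon richmondi (n=174): 5/174=0.0287, 27/174=0.1552, 80/174=0.4598, 1/174=0.0057, 60/174=0.3448, 1/174=0.0057
Σ|p₁ᵢ − p₂ᵢ| = 0.1103 + 0.0696 + 0.4063 + 0.0906 + 0.0988 + 0.3740 = 1.1496
D = 1 − ½ × 1.1496 = 1 − 0.57480 = 0.42520
D = 0.42520 < 0.8 → No.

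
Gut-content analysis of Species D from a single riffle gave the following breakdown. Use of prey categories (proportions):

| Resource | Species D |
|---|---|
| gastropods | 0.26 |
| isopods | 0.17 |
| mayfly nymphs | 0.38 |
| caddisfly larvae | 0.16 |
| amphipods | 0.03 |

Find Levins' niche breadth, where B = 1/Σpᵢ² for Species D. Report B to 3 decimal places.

3.740

Σpᵢ² = 0.26² + 0.17² + 0.38² + 0.16² + 0.03² = 0.0676 + 0.0289 + 0.1444 + 0.0256 + 0.0009 = 0.2674
B = 1 / 0.2674 = 3.73972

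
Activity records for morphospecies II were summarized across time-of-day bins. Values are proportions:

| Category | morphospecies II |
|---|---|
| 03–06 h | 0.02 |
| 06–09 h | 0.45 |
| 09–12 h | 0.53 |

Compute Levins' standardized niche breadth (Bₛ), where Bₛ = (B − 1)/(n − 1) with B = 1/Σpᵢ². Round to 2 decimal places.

0.53

Σpᵢ² = 0.02² + 0.45² + 0.53² = 0.0004 + 0.2025 + 0.2809 = 0.4838
B = 1 / 0.4838 = 2.0670
Bₛ = (B − 1)/(n − 1) = (2.0670 − 1)/(3 − 1) = 1.0670/2 = 0.5335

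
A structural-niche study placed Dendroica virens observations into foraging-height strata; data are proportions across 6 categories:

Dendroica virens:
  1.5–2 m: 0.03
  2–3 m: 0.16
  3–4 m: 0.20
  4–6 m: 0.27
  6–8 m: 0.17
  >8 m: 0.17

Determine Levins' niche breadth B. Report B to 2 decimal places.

Σpᵢ² = 0.03² + 0.16² + 0.20² + 0.27² + 0.17² + 0.17² = 0.0009 + 0.0256 + 0.0400 + 0.0729 + 0.0289 + 0.0289 = 0.1972
B = 1 / 0.1972 = 5.0710

5.07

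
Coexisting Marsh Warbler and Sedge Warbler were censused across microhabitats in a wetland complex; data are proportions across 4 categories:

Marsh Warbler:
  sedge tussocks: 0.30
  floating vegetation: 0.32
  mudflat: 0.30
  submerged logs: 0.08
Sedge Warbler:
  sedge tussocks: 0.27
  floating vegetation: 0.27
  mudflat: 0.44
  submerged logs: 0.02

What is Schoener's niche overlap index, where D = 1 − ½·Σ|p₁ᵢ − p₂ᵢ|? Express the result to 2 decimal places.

0.86

Σ|p₁ᵢ − p₂ᵢ| = 0.03 + 0.05 + 0.14 + 0.06 = 0.28
D = 1 − ½ × 0.28 = 1 − 0.140 = 0.8600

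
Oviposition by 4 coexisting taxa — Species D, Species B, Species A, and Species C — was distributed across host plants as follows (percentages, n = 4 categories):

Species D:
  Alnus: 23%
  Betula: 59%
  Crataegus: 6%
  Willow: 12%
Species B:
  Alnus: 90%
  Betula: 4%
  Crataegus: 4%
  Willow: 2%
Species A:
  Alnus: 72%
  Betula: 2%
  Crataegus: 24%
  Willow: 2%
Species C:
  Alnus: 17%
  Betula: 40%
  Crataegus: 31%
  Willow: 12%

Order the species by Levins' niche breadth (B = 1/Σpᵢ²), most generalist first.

Species C > Species D > Species A > Species B

Convert percentages to proportions (divide by 100).
Σp_Dᵢ² = 0.23² + 0.59² + 0.06² + 0.12² = 0.0529 + 0.3481 + 0.0036 + 0.0144 = 0.4190
B_D = 1 / 0.4190 = 2.3866
Σp_Bᵢ² = 0.90² + 0.04² + 0.04² + 0.02² = 0.8100 + 0.0016 + 0.0016 + 0.0004 = 0.8136
B_B = 1 / 0.8136 = 1.2291
Σp_Aᵢ² = 0.72² + 0.02² + 0.24² + 0.02² = 0.5184 + 0.0004 + 0.0576 + 0.0004 = 0.5768
B_A = 1 / 0.5768 = 1.7337
Σp_Cᵢ² = 0.17² + 0.40² + 0.31² + 0.12² = 0.0289 + 0.1600 + 0.0961 + 0.0144 = 0.2994
B_C = 1 / 0.2994 = 3.3400
Ranking by B (broadest → narrowest): Species C (3.34) > Species D (2.39) > Species A (1.73) > Species B (1.23)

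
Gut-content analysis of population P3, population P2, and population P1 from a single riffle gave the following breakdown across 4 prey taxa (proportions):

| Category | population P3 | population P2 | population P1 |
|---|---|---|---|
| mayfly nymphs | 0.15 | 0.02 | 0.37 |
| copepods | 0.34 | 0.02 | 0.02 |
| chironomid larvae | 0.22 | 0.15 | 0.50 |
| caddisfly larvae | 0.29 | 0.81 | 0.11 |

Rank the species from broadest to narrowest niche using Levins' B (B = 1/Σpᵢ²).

Σp_P3ᵢ² = 0.15² + 0.34² + 0.22² + 0.29² = 0.0225 + 0.1156 + 0.0484 + 0.0841 = 0.2706
B_P3 = 1 / 0.2706 = 3.6955
Σp_P2ᵢ² = 0.02² + 0.02² + 0.15² + 0.81² = 0.0004 + 0.0004 + 0.0225 + 0.6561 = 0.6794
B_P2 = 1 / 0.6794 = 1.4719
Σp_P1ᵢ² = 0.37² + 0.02² + 0.50² + 0.11² = 0.1369 + 0.0004 + 0.2500 + 0.0121 = 0.3994
B_P1 = 1 / 0.3994 = 2.5038
Ranking by B (broadest → narrowest): population P3 (3.70) > population P1 (2.50) > population P2 (1.47)

population P3 > population P1 > population P2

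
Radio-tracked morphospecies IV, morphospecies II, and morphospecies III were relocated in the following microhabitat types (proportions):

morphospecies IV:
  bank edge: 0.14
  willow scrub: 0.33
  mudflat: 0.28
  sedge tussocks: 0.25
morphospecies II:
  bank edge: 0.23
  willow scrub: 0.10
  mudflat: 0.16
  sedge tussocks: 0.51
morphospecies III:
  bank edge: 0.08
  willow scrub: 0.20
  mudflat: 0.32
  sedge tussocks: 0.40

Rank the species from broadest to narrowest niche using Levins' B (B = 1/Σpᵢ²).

Σp_IVᵢ² = 0.14² + 0.33² + 0.28² + 0.25² = 0.0196 + 0.1089 + 0.0784 + 0.0625 = 0.2694
B_IV = 1 / 0.2694 = 3.7120
Σp_IIᵢ² = 0.23² + 0.10² + 0.16² + 0.51² = 0.0529 + 0.0100 + 0.0256 + 0.2601 = 0.3486
B_II = 1 / 0.3486 = 2.8686
Σp_IIIᵢ² = 0.08² + 0.20² + 0.32² + 0.40² = 0.0064 + 0.0400 + 0.1024 + 0.1600 = 0.3088
B_III = 1 / 0.3088 = 3.2383
Ranking by B (broadest → narrowest): morphospecies IV (3.71) > morphospecies III (3.24) > morphospecies II (2.87)

morphospecies IV > morphospecies III > morphospecies II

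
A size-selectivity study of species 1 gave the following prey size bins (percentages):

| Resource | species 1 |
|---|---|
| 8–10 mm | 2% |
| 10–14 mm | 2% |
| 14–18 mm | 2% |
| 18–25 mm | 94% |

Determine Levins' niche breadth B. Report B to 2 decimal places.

Convert percentages to proportions (divide by 100).
Σpᵢ² = 0.02² + 0.02² + 0.02² + 0.94² = 0.0004 + 0.0004 + 0.0004 + 0.8836 = 0.8848
B = 1 / 0.8848 = 1.1302

1.13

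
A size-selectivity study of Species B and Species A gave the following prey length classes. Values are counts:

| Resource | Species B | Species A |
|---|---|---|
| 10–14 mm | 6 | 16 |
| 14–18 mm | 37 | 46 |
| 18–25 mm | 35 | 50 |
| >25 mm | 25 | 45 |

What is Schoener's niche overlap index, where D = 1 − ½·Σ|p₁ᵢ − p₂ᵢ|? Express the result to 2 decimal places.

0.91

Proportions for Species B (n=103): 6/103=0.0583, 37/103=0.3592, 35/103=0.3398, 25/103=0.2427
Proportions for Species A (n=157): 16/157=0.1019, 46/157=0.2930, 50/157=0.3185, 45/157=0.2866
Σ|p₁ᵢ − p₂ᵢ| = 0.0436 + 0.0662 + 0.0213 + 0.0439 = 0.1750
D = 1 − ½ × 0.1750 = 1 − 0.08750 = 0.91250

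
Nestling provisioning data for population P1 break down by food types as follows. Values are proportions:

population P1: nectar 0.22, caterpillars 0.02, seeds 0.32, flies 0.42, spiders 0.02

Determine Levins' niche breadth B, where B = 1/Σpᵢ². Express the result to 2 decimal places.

Σpᵢ² = 0.22² + 0.02² + 0.32² + 0.42² + 0.02² = 0.0484 + 0.0004 + 0.1024 + 0.1764 + 0.0004 = 0.3280
B = 1 / 0.3280 = 3.0488

3.05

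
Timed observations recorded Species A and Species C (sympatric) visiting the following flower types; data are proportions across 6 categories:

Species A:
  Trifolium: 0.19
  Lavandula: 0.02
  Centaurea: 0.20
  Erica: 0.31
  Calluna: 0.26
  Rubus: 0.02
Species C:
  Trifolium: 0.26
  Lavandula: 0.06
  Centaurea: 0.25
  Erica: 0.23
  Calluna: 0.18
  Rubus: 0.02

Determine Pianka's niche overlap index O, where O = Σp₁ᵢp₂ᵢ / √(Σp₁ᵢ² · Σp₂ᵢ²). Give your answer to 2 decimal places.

Σ p₁ᵢp₂ᵢ = 0.0494 + 0.0012 + 0.0500 + 0.0713 + 0.0468 + 0.0004 = 0.2191
Σp_1ᵢ² = 0.19² + 0.02² + 0.20² + 0.31² + 0.26² + 0.02² = 0.0361 + 0.0004 + 0.0400 + 0.0961 + 0.0676 + 0.0004 = 0.2406
Σp_2ᵢ² = 0.26² + 0.06² + 0.25² + 0.23² + 0.18² + 0.02² = 0.0676 + 0.0036 + 0.0625 + 0.0529 + 0.0324 + 0.0004 = 0.2194
O = 0.2191 / √(0.2406 × 0.2194) = 0.2191 / 0.22976 = 0.9536

0.95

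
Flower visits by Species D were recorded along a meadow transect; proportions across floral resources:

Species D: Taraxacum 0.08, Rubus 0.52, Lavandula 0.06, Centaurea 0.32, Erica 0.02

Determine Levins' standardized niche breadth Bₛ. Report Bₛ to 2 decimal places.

Σpᵢ² = 0.08² + 0.52² + 0.06² + 0.32² + 0.02² = 0.0064 + 0.2704 + 0.0036 + 0.1024 + 0.0004 = 0.3832
B = 1 / 0.3832 = 2.6096
Bₛ = (B − 1)/(n − 1) = (2.6096 − 1)/(5 − 1) = 1.6096/4 = 0.4024

0.40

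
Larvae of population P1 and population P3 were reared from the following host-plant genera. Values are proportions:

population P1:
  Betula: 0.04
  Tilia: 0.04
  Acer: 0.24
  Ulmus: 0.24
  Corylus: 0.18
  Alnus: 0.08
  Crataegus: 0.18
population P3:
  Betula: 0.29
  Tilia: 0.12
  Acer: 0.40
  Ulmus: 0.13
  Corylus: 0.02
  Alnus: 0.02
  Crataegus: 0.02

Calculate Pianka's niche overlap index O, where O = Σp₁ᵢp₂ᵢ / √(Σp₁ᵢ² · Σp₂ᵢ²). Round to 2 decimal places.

Σ p₁ᵢp₂ᵢ = 0.0116 + 0.0048 + 0.0960 + 0.0312 + 0.0036 + 0.0016 + 0.0036 = 0.1524
Σp_1ᵢ² = 0.04² + 0.04² + 0.24² + 0.24² + 0.18² + 0.08² + 0.18² = 0.0016 + 0.0016 + 0.0576 + 0.0576 + 0.0324 + 0.0064 + 0.0324 = 0.1896
Σp_2ᵢ² = 0.29² + 0.12² + 0.40² + 0.13² + 0.02² + 0.02² + 0.02² = 0.0841 + 0.0144 + 0.1600 + 0.0169 + 0.0004 + 0.0004 + 0.0004 = 0.2766
O = 0.1524 / √(0.1896 × 0.2766) = 0.1524 / 0.22901 = 0.6655

0.67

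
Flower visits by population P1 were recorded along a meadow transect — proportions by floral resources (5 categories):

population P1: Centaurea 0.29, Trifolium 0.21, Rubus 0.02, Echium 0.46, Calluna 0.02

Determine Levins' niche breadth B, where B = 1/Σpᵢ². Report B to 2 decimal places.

2.94

Σpᵢ² = 0.29² + 0.21² + 0.02² + 0.46² + 0.02² = 0.0841 + 0.0441 + 0.0004 + 0.2116 + 0.0004 = 0.3406
B = 1 / 0.3406 = 2.9360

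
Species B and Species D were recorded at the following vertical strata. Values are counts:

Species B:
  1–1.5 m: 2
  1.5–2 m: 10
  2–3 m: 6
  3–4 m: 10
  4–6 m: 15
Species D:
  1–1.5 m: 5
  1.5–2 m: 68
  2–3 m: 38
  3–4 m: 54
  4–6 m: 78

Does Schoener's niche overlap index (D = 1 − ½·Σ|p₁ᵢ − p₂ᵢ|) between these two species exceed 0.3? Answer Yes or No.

Yes

Proportions for Species B (n=43): 2/43=0.0465, 10/43=0.2326, 6/43=0.1395, 10/43=0.2326, 15/43=0.3488
Proportions for Species D (n=243): 5/243=0.0206, 68/243=0.2798, 38/243=0.1564, 54/243=0.2222, 78/243=0.3210
Σ|p₁ᵢ − p₂ᵢ| = 0.0259 + 0.0472 + 0.0169 + 0.0104 + 0.0278 = 0.1282
D = 1 − ½ × 0.1282 = 1 − 0.06410 = 0.93590
D = 0.93590 > 0.3 → Yes.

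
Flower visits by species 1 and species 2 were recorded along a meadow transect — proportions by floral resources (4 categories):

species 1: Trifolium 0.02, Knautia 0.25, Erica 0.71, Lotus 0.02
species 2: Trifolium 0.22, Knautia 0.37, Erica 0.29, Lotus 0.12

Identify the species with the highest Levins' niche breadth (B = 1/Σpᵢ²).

species 2

Σp_1ᵢ² = 0.02² + 0.25² + 0.71² + 0.02² = 0.0004 + 0.0625 + 0.5041 + 0.0004 = 0.5674
B_1 = 1 / 0.5674 = 1.7624
Σp_2ᵢ² = 0.22² + 0.37² + 0.29² + 0.12² = 0.0484 + 0.1369 + 0.0841 + 0.0144 = 0.2838
B_2 = 1 / 0.2838 = 3.5236
Highest B → broadest niche (most generalist): species 2 (B = 3.52).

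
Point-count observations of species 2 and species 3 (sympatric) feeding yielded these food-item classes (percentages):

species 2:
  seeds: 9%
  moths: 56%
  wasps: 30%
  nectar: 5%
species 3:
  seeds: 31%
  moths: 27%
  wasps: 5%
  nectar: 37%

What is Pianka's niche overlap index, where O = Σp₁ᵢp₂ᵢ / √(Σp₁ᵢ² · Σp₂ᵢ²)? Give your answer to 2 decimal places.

0.59

Convert percentages to proportions (divide by 100).
Σ p₁ᵢp₂ᵢ = 0.0279 + 0.1512 + 0.0150 + 0.0185 = 0.2126
Σp_1ᵢ² = 0.09² + 0.56² + 0.30² + 0.05² = 0.0081 + 0.3136 + 0.0900 + 0.0025 = 0.4142
Σp_2ᵢ² = 0.31² + 0.27² + 0.05² + 0.37² = 0.0961 + 0.0729 + 0.0025 + 0.1369 = 0.3084
O = 0.2126 / √(0.4142 × 0.3084) = 0.2126 / 0.35741 = 0.5948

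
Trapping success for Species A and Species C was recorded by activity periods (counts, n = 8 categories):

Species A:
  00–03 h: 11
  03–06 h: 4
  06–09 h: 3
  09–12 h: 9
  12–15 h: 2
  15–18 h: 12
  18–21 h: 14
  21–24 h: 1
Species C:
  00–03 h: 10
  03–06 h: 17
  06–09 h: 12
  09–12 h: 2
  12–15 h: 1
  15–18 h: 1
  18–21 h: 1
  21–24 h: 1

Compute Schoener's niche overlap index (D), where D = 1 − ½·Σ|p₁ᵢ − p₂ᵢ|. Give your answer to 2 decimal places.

0.45

Proportions for Species A (n=56): 11/56=0.1964, 4/56=0.0714, 3/56=0.0536, 9/56=0.1607, 2/56=0.0357, 12/56=0.2143, 14/56=0.2500, 1/56=0.0179
Proportions for Species C (n=45): 10/45=0.2222, 17/45=0.3778, 12/45=0.2667, 2/45=0.0444, 1/45=0.0222, 1/45=0.0222, 1/45=0.0222, 1/45=0.0222
Σ|p₁ᵢ − p₂ᵢ| = 0.0258 + 0.3064 + 0.2131 + 0.1163 + 0.0135 + 0.1921 + 0.2278 + 0.0043 = 1.0993
D = 1 − ½ × 1.0993 = 1 − 0.54965 = 0.45035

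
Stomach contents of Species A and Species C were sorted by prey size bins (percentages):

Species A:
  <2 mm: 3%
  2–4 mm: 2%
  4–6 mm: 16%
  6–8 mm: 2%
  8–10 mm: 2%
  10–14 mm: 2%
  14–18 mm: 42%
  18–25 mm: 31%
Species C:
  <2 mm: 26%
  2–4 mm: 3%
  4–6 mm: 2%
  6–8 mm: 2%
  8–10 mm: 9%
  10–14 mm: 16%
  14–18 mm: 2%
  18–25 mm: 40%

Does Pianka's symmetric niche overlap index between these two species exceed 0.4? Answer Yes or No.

Yes

Convert percentages to proportions (divide by 100).
Σ p₁ᵢp₂ᵢ = 0.0078 + 0.0006 + 0.0032 + 0.0004 + 0.0018 + 0.0032 + 0.0084 + 0.1240 = 0.1494
Σp_1ᵢ² = 0.03² + 0.02² + 0.16² + 0.02² + 0.02² + 0.02² + 0.42² + 0.31² = 0.0009 + 0.0004 + 0.0256 + 0.0004 + 0.0004 + 0.0004 + 0.1764 + 0.0961 = 0.3006
Σp_2ᵢ² = 0.26² + 0.03² + 0.02² + 0.02² + 0.09² + 0.16² + 0.02² + 0.40² = 0.0676 + 0.0009 + 0.0004 + 0.0004 + 0.0081 + 0.0256 + 0.0004 + 0.1600 = 0.2634
O = 0.1494 / √(0.3006 × 0.2634) = 0.1494 / 0.28139 = 0.5309
O = 0.5309 > 0.4 → Yes.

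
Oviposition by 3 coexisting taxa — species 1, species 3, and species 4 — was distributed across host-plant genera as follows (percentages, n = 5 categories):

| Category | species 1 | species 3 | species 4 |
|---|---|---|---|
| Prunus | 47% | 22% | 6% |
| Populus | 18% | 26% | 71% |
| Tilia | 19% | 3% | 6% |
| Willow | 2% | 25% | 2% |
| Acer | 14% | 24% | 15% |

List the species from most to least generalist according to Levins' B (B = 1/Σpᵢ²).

species 3 > species 1 > species 4

Convert percentages to proportions (divide by 100).
Σp_1ᵢ² = 0.47² + 0.18² + 0.19² + 0.02² + 0.14² = 0.2209 + 0.0324 + 0.0361 + 0.0004 + 0.0196 = 0.3094
B_1 = 1 / 0.3094 = 3.2321
Σp_3ᵢ² = 0.22² + 0.26² + 0.03² + 0.25² + 0.24² = 0.0484 + 0.0676 + 0.0009 + 0.0625 + 0.0576 = 0.2370
B_3 = 1 / 0.2370 = 4.2194
Σp_4ᵢ² = 0.06² + 0.71² + 0.06² + 0.02² + 0.15² = 0.0036 + 0.5041 + 0.0036 + 0.0004 + 0.0225 = 0.5342
B_4 = 1 / 0.5342 = 1.8720
Ranking by B (broadest → narrowest): species 3 (4.22) > species 1 (3.23) > species 4 (1.87)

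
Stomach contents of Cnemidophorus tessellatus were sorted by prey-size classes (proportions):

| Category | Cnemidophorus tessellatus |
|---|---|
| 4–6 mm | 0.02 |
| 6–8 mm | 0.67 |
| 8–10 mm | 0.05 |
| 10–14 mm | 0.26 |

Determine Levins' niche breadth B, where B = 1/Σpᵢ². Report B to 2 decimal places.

Σpᵢ² = 0.02² + 0.67² + 0.05² + 0.26² = 0.0004 + 0.4489 + 0.0025 + 0.0676 = 0.5194
B = 1 / 0.5194 = 1.9253

1.93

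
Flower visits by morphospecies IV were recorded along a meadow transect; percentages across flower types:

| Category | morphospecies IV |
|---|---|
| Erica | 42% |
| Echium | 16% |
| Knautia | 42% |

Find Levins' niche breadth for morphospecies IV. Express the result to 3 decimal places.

Convert percentages to proportions (divide by 100).
Σpᵢ² = 0.42² + 0.16² + 0.42² = 0.1764 + 0.0256 + 0.1764 = 0.3784
B = 1 / 0.3784 = 2.64271

2.643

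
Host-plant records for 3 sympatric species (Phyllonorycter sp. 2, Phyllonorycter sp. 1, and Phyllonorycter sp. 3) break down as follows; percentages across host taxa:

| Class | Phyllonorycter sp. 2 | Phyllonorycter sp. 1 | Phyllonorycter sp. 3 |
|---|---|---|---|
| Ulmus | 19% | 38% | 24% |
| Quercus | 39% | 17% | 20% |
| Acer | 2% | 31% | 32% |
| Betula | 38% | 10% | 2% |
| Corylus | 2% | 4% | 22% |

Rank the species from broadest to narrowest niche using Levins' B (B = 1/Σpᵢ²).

Convert percentages to proportions (divide by 100).
Σp_2ᵢ² = 0.19² + 0.39² + 0.02² + 0.38² + 0.02² = 0.0361 + 0.1521 + 0.0004 + 0.1444 + 0.0004 = 0.3334
B_2 = 1 / 0.3334 = 2.9994
Σp_1ᵢ² = 0.38² + 0.17² + 0.31² + 0.10² + 0.04² = 0.1444 + 0.0289 + 0.0961 + 0.0100 + 0.0016 = 0.2810
B_1 = 1 / 0.2810 = 3.5587
Σp_3ᵢ² = 0.24² + 0.20² + 0.32² + 0.02² + 0.22² = 0.0576 + 0.0400 + 0.1024 + 0.0004 + 0.0484 = 0.2488
B_3 = 1 / 0.2488 = 4.0193
Ranking by B (broadest → narrowest): Phyllonorycter sp. 3 (4.02) > Phyllonorycter sp. 1 (3.56) > Phyllonorycter sp. 2 (3.00)

Phyllonorycter sp. 3 > Phyllonorycter sp. 1 > Phyllonorycter sp. 2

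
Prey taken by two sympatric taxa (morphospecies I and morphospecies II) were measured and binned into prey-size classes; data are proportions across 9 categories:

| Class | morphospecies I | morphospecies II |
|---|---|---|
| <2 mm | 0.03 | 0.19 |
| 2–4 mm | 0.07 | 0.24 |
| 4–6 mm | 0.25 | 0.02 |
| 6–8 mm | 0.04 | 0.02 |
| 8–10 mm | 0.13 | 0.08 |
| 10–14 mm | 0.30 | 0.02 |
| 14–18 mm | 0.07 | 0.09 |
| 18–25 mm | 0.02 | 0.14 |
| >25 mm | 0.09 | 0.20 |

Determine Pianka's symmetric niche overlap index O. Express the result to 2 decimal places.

0.40

Σ p₁ᵢp₂ᵢ = 0.0057 + 0.0168 + 0.0050 + 0.0008 + 0.0104 + 0.0060 + 0.0063 + 0.0028 + 0.0180 = 0.0718
Σp_1ᵢ² = 0.03² + 0.07² + 0.25² + 0.04² + 0.13² + 0.30² + 0.07² + 0.02² + 0.09² = 0.0009 + 0.0049 + 0.0625 + 0.0016 + 0.0169 + 0.0900 + 0.0049 + 0.0004 + 0.0081 = 0.1902
Σp_2ᵢ² = 0.19² + 0.24² + 0.02² + 0.02² + 0.08² + 0.02² + 0.09² + 0.14² + 0.20² = 0.0361 + 0.0576 + 0.0004 + 0.0004 + 0.0064 + 0.0004 + 0.0081 + 0.0196 + 0.0400 = 0.1690
O = 0.0718 / √(0.1902 × 0.1690) = 0.0718 / 0.17929 = 0.4005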